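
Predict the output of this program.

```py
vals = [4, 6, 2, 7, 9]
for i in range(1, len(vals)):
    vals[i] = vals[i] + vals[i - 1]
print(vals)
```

[4, 10, 12, 19, 28]

i=1: vals[1] = 6+4 = 10 → [4, 10, 2, 7, 9]
i=2: vals[2] = 2+10 = 12 → [4, 10, 12, 7, 9]
i=3: vals[3] = 7+12 = 19 → [4, 10, 12, 19, 9]
i=4: vals[4] = 9+19 = 28 → [4, 10, 12, 19, 28]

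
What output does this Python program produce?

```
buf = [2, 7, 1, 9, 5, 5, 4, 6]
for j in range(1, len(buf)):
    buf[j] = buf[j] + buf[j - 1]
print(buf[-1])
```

j=1: buf[1] = 7+2 = 9 → [2, 9, 1, 9, 5, 5, 4, 6]
j=2: buf[2] = 1+9 = 10 → [2, 9, 10, 9, 5, 5, 4, 6]
j=3: buf[3] = 9+10 = 19 → [2, 9, 10, 19, 5, 5, 4, 6]
j=4: buf[4] = 5+19 = 24 → [2, 9, 10, 19, 24, 5, 4, 6]
j=5: buf[5] = 5+24 = 29 → [2, 9, 10, 19, 24, 29, 4, 6]
j=6: buf[6] = 4+29 = 33 → [2, 9, 10, 19, 24, 29, 33, 6]
j=7: buf[7] = 6+33 = 39 → [2, 9, 10, 19, 24, 29, 33, 39]

39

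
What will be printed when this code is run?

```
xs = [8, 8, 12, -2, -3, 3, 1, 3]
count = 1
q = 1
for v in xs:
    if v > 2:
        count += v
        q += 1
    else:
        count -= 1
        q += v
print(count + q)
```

v=8: >2, count = 1+8 = 9; q=2
v=8: >2, count = 9+8 = 17; q=3
v=12: >2, count = 17+12 = 29; q=4
v=-2: not >2, count = 29-1 = 28; q=2
v=-3: not >2, count = 28-1 = 27; q=-1
v=3: >2, count = 27+3 = 30; q=0
v=1: not >2, count = 30-1 = 29; q=1
v=3: >2, count = 29+3 = 32; q=2
count+q = 32+2 = 34

34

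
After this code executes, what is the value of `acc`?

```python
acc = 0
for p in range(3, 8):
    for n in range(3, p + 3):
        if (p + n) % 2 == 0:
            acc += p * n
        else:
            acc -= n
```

360

p=3,n=3: even sum, acc = 0+9 = 9
p=3,n=4: odd sum, acc = 9-4 = 5
p=3,n=5: even sum, acc = 5+15 = 20
p=4,n=3: odd sum, acc = 20-3 = 17
p=4,n=4: even sum, acc = 17+16 = 33
p=4,n=5: odd sum, acc = 33-5 = 28
p=4,n=6: even sum, acc = 28+24 = 52
p=5,n=3: even sum, acc = 52+15 = 67
p=5,n=4: odd sum, acc = 67-4 = 63
p=5,n=5: even sum, acc = 63+25 = 88
p=5,n=6: odd sum, acc = 88-6 = 82
p=5,n=7: even sum, acc = 82+35 = 117
p=6,n=3: odd sum, acc = 117-3 = 114
p=6,n=4: even sum, acc = 114+24 = 138
p=6,n=5: odd sum, acc = 138-5 = 133
p=6,n=6: even sum, acc = 133+36 = 169
p=6,n=7: odd sum, acc = 169-7 = 162
p=6,n=8: even sum, acc = 162+48 = 210
p=7,n=3: even sum, acc = 210+21 = 231
p=7,n=4: odd sum, acc = 231-4 = 227
p=7,n=5: even sum, acc = 227+35 = 262
p=7,n=6: odd sum, acc = 262-6 = 256
p=7,n=7: even sum, acc = 256+49 = 305
p=7,n=8: odd sum, acc = 305-8 = 297
p=7,n=9: even sum, acc = 297+63 = 360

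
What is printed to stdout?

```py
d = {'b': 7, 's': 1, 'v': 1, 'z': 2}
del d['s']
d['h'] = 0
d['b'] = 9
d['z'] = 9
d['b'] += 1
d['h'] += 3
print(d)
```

{'b': 10, 'v': 1, 'z': 9, 'h': 3}

del 's' → {'b': 7, 'v': 1, 'z': 2}
d['h'] = 0 → {'b': 7, 'v': 1, 'z': 2, 'h': 0}
d['b'] = 9 → {'b': 9, 'v': 1, 'z': 2, 'h': 0}
d['z'] = 9 → {'b': 9, 'v': 1, 'z': 9, 'h': 0}
d['b'] = 9+1 = 10 → {'b': 10, 'v': 1, 'z': 9, 'h': 0}
d['h'] = 0+3 = 3 → {'b': 10, 'v': 1, 'z': 9, 'h': 3}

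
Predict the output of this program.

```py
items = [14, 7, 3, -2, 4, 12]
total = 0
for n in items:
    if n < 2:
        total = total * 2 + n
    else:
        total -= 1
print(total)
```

-10

n=14: not <2, total = 0-1 = -1
n=7: not <2, total = (-1)-1 = -2
n=3: not <2, total = (-2)-1 = -3
n=-2: <2, total = (-3)*2+(-2) = -8
n=4: not <2, total = (-8)-1 = -9
n=12: not <2, total = (-9)-1 = -10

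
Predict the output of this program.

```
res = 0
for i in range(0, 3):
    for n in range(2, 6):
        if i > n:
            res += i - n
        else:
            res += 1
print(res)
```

i=0,n=2: not 0>2, res = 0+1 = 1
i=0,n=3: not 0>3, res = 1+1 = 2
i=0,n=4: not 0>4, res = 2+1 = 3
i=0,n=5: not 0>5, res = 3+1 = 4
i=1,n=2: not 1>2, res = 4+1 = 5
i=1,n=3: not 1>3, res = 5+1 = 6
i=1,n=4: not 1>4, res = 6+1 = 7
i=1,n=5: not 1>5, res = 7+1 = 8
i=2,n=2: not 2>2, res = 8+1 = 9
i=2,n=3: not 2>3, res = 9+1 = 10
i=2,n=4: not 2>4, res = 10+1 = 11
i=2,n=5: not 2>5, res = 11+1 = 12

12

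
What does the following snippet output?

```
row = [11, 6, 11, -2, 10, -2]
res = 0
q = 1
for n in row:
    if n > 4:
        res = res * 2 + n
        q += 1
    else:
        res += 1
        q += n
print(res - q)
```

n=11: >4, res = 0*2+11 = 11; q=2
n=6: >4, res = 11*2+6 = 28; q=3
n=11: >4, res = 28*2+11 = 67; q=4
n=-2: not >4, res = 67+1 = 68; q=2
n=10: >4, res = 68*2+10 = 146; q=3
n=-2: not >4, res = 146+1 = 147; q=1
res-q = 147-1 = 146

146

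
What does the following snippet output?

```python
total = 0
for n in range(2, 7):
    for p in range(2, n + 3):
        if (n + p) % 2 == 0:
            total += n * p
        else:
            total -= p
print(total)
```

n=2,p=2: even sum, total = 0+4 = 4
n=2,p=3: odd sum, total = 4-3 = 1
n=2,p=4: even sum, total = 1+8 = 9
n=3,p=2: odd sum, total = 9-2 = 7
n=3,p=3: even sum, total = 7+9 = 16
n=3,p=4: odd sum, total = 16-4 = 12
n=3,p=5: even sum, total = 12+15 = 27
n=4,p=2: even sum, total = 27+8 = 35
n=4,p=3: odd sum, total = 35-3 = 32
n=4,p=4: even sum, total = 32+16 = 48
n=4,p=5: odd sum, total = 48-5 = 43
n=4,p=6: even sum, total = 43+24 = 67
n=5,p=2: odd sum, total = 67-2 = 65
n=5,p=3: even sum, total = 65+15 = 80
n=5,p=4: odd sum, total = 80-4 = 76
n=5,p=5: even sum, total = 76+25 = 101
n=5,p=6: odd sum, total = 101-6 = 95
n=5,p=7: even sum, total = 95+35 = 130
n=6,p=2: even sum, total = 130+12 = 142
n=6,p=3: odd sum, total = 142-3 = 139
n=6,p=4: even sum, total = 139+24 = 163
n=6,p=5: odd sum, total = 163-5 = 158
n=6,p=6: even sum, total = 158+36 = 194
n=6,p=7: odd sum, total = 194-7 = 187
n=6,p=8: even sum, total = 187+48 = 235

235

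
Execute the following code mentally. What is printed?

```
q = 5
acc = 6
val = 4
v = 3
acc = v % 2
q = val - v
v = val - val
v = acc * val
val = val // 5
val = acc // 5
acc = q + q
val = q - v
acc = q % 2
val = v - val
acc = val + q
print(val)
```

7

acc = 3%2 = 1
q = 4-3 = 1
v = 4-4 = 0
v = 1*4 = 4
val = 4//5 = 0
val = 1//5 = 0
acc = 1+1 = 2
val = 1-4 = -3
acc = 1%2 = 1
val = 4-(-3) = 7
acc = 7+1 = 8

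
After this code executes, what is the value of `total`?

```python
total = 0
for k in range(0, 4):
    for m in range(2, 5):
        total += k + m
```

k=0,m=2: total = 0+2 = 2
k=0,m=3: total = 2+3 = 5
k=0,m=4: total = 5+4 = 9
k=1,m=2: total = 9+3 = 12
k=1,m=3: total = 12+4 = 16
k=1,m=4: total = 16+5 = 21
k=2,m=2: total = 21+4 = 25
k=2,m=3: total = 25+5 = 30
k=2,m=4: total = 30+6 = 36
k=3,m=2: total = 36+5 = 41
k=3,m=3: total = 41+6 = 47
k=3,m=4: total = 47+7 = 54

54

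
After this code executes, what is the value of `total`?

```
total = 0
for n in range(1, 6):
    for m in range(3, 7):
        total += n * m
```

n=1,m=3: total = 0+3 = 3
n=1,m=4: total = 3+4 = 7
n=1,m=5: total = 7+5 = 12
n=1,m=6: total = 12+6 = 18
n=2,m=3: total = 18+6 = 24
n=2,m=4: total = 24+8 = 32
n=2,m=5: total = 32+10 = 42
n=2,m=6: total = 42+12 = 54
n=3,m=3: total = 54+9 = 63
n=3,m=4: total = 63+12 = 75
n=3,m=5: total = 75+15 = 90
n=3,m=6: total = 90+18 = 108
n=4,m=3: total = 108+12 = 120
n=4,m=4: total = 120+16 = 136
n=4,m=5: total = 136+20 = 156
n=4,m=6: total = 156+24 = 180
n=5,m=3: total = 180+15 = 195
n=5,m=4: total = 195+20 = 215
n=5,m=5: total = 215+25 = 240
n=5,m=6: total = 240+30 = 270

270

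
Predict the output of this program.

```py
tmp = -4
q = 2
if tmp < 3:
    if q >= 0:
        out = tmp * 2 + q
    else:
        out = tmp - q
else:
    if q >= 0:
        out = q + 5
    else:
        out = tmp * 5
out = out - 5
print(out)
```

-11

tmp=-4, q=2
tmp < 3 is True; q >= 0 is True
→ out = tmp * 2 + q = -6
out = (-6)-5 = -11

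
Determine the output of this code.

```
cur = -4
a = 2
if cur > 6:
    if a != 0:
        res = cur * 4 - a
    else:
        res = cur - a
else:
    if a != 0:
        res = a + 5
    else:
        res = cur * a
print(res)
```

7

cur=-4, a=2
cur > 6 is False; a != 0 is True
→ res = a + 5 = 7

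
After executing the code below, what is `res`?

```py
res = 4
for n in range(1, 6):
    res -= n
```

n=1: res = 4-1 = 3
n=2: res = 3-2 = 1
n=3: res = 1-3 = -2
n=4: res = (-2)-4 = -6
n=5: res = (-6)-5 = -11

-11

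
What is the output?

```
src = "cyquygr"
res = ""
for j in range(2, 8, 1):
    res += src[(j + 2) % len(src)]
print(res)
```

ygrcyq

j=2: add src[4]='y' → 'y'
j=3: add src[5]='g' → 'yg'
j=4: add src[6]='r' → 'ygr'
j=5: add src[0]='c' → 'ygrc'
j=6: add src[1]='y' → 'ygrcy'
j=7: add src[2]='q' → 'ygrcyq'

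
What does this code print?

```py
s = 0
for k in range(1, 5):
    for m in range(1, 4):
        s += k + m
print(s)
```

k=1,m=1: s = 0+2 = 2
k=1,m=2: s = 2+3 = 5
k=1,m=3: s = 5+4 = 9
k=2,m=1: s = 9+3 = 12
k=2,m=2: s = 12+4 = 16
k=2,m=3: s = 16+5 = 21
k=3,m=1: s = 21+4 = 25
k=3,m=2: s = 25+5 = 30
k=3,m=3: s = 30+6 = 36
k=4,m=1: s = 36+5 = 41
k=4,m=2: s = 41+6 = 47
k=4,m=3: s = 47+7 = 54

54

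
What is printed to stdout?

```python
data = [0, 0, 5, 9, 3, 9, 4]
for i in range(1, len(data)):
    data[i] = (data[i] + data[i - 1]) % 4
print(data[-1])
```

i=1: data[1] = (0+0)%4 = 0 → [0, 0, 5, 9, 3, 9, 4]
i=2: data[2] = (5+0)%4 = 1 → [0, 0, 1, 9, 3, 9, 4]
i=3: data[3] = (9+1)%4 = 2 → [0, 0, 1, 2, 3, 9, 4]
i=4: data[4] = (3+2)%4 = 1 → [0, 0, 1, 2, 1, 9, 4]
i=5: data[5] = (9+1)%4 = 2 → [0, 0, 1, 2, 1, 2, 4]
i=6: data[6] = (4+2)%4 = 2 → [0, 0, 1, 2, 1, 2, 2]

2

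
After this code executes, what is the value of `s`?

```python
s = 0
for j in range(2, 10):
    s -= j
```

-44

j=2: s = 0-2 = -2
j=3: s = (-2)-3 = -5
j=4: s = (-5)-4 = -9
j=5: s = (-9)-5 = -14
j=6: s = (-14)-6 = -20
j=7: s = (-20)-7 = -27
j=8: s = (-27)-8 = -35
j=9: s = (-35)-9 = -44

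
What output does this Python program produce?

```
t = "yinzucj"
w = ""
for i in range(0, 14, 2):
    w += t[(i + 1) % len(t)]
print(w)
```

i=0: add t[1]='i' → 'i'
i=2: add t[3]='z' → 'iz'
i=4: add t[5]='c' → 'izc'
i=6: add t[0]='y' → 'izcy'
i=8: add t[2]='n' → 'izcyn'
i=10: add t[4]='u' → 'izcynu'
i=12: add t[6]='j' → 'izcynuj'

izcynuj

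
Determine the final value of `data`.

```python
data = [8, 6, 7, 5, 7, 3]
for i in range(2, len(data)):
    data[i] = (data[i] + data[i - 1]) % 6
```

[8, 6, 1, 0, 1, 4]

i=2: data[2] = (7+6)%6 = 1 → [8, 6, 1, 5, 7, 3]
i=3: data[3] = (5+1)%6 = 0 → [8, 6, 1, 0, 7, 3]
i=4: data[4] = (7+0)%6 = 1 → [8, 6, 1, 0, 1, 3]
i=5: data[5] = (3+1)%6 = 4 → [8, 6, 1, 0, 1, 4]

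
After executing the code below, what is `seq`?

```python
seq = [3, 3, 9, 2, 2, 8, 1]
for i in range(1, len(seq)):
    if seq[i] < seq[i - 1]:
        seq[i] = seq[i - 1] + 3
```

[3, 3, 9, 12, 15, 18, 21]

i=1: 3>=3, unchanged → [3, 3, 9, 2, 2, 8, 1]
i=2: 9>=3, unchanged → [3, 3, 9, 2, 2, 8, 1]
i=3: 2<9, seq[3] = 9+3 = 12 → [3, 3, 9, 12, 2, 8, 1]
i=4: 2<12, seq[4] = 12+3 = 15 → [3, 3, 9, 12, 15, 8, 1]
i=5: 8<15, seq[5] = 15+3 = 18 → [3, 3, 9, 12, 15, 18, 1]
i=6: 1<18, seq[6] = 18+3 = 21 → [3, 3, 9, 12, 15, 18, 21]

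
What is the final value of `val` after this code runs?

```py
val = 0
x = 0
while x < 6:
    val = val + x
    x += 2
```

6

x=0: val = 0+0 = 0
x=2: val = 0+2 = 2
x=4: val = 2+4 = 6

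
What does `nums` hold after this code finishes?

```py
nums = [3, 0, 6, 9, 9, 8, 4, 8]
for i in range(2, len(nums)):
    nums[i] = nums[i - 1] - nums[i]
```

i=2: nums[2] = 0-6 = -6 → [3, 0, -6, 9, 9, 8, 4, 8]
i=3: nums[3] = (-6)-9 = -15 → [3, 0, -6, -15, 9, 8, 4, 8]
i=4: nums[4] = (-15)-9 = -24 → [3, 0, -6, -15, -24, 8, 4, 8]
i=5: nums[5] = (-24)-8 = -32 → [3, 0, -6, -15, -24, -32, 4, 8]
i=6: nums[6] = (-32)-4 = -36 → [3, 0, -6, -15, -24, -32, -36, 8]
i=7: nums[7] = (-36)-8 = -44 → [3, 0, -6, -15, -24, -32, -36, -44]

[3, 0, -6, -15, -24, -32, -36, -44]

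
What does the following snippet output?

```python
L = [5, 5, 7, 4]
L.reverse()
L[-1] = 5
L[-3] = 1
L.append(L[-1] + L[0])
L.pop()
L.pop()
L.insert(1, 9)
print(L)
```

[4, 9, 1, 5]

reverse → [4, 7, 5, 5]
L[-1] = 5 → [4, 7, 5, 5]
L[-3] = 1 → [4, 1, 5, 5]
append L[-1]+L[0] = 5+4 = 9 → [4, 1, 5, 5, 9]
pop() removes 9 → [4, 1, 5, 5]
pop() removes 5 → [4, 1, 5]
insert 9 at 1 → [4, 9, 1, 5]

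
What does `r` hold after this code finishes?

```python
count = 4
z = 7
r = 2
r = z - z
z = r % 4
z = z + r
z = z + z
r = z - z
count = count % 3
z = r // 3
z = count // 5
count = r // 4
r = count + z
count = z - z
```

0

r = 7-7 = 0
z = 0%4 = 0
z = 0+0 = 0
z = 0+0 = 0
r = 0-0 = 0
count = 4%3 = 1
z = 0//3 = 0
z = 1//5 = 0
count = 0//4 = 0
r = 0+0 = 0
count = 0-0 = 0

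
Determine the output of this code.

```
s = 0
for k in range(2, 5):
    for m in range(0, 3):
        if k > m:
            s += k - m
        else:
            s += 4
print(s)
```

k=2,m=0: 2>0, s = 0+2 = 2
k=2,m=1: 2>1, s = 2+1 = 3
k=2,m=2: not 2>2, s = 3+4 = 7
k=3,m=0: 3>0, s = 7+3 = 10
k=3,m=1: 3>1, s = 10+2 = 12
k=3,m=2: 3>2, s = 12+1 = 13
k=4,m=0: 4>0, s = 13+4 = 17
k=4,m=1: 4>1, s = 17+3 = 20
k=4,m=2: 4>2, s = 20+2 = 22

22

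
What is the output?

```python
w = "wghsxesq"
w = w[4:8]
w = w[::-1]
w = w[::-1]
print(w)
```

xesq

slice [4:8] → 'xesq'
reverse → 'qsex'
reverse → 'xesq'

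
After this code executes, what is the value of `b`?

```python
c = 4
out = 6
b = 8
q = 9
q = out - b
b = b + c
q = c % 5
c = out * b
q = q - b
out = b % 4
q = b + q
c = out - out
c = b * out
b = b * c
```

0

q = 6-8 = -2
b = 8+4 = 12
q = 4%5 = 4
c = 6*12 = 72
q = 4-12 = -8
out = 12%4 = 0
q = 12+(-8) = 4
c = 0-0 = 0
c = 12*0 = 0
b = 12*0 = 0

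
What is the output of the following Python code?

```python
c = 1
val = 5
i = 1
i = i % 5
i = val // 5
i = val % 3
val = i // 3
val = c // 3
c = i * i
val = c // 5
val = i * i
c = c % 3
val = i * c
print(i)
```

2

i = 1%5 = 1
i = 5//5 = 1
i = 5%3 = 2
val = 2//3 = 0
val = 1//3 = 0
c = 2*2 = 4
val = 4//5 = 0
val = 2*2 = 4
c = 4%3 = 1
val = 2*1 = 2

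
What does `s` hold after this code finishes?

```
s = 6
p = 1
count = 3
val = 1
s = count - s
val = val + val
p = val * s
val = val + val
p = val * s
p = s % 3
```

s = 3-6 = -3
val = 1+1 = 2
p = 2*(-3) = -6
val = 2+2 = 4
p = 4*(-3) = -12
p = (-3)%3 = 0

-3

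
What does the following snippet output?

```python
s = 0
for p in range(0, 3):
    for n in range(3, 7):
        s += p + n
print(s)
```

66

p=0,n=3: s = 0+3 = 3
p=0,n=4: s = 3+4 = 7
p=0,n=5: s = 7+5 = 12
p=0,n=6: s = 12+6 = 18
p=1,n=3: s = 18+4 = 22
p=1,n=4: s = 22+5 = 27
p=1,n=5: s = 27+6 = 33
p=1,n=6: s = 33+7 = 40
p=2,n=3: s = 40+5 = 45
p=2,n=4: s = 45+6 = 51
p=2,n=5: s = 51+7 = 58
p=2,n=6: s = 58+8 = 66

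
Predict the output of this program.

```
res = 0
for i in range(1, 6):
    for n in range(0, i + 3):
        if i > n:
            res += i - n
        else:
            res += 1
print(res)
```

i=1,n=0: 1>0, res = 0+1 = 1
i=1,n=1: not 1>1, res = 1+1 = 2
i=1,n=2: not 1>2, res = 2+1 = 3
i=1,n=3: not 1>3, res = 3+1 = 4
i=2,n=0: 2>0, res = 4+2 = 6
i=2,n=1: 2>1, res = 6+1 = 7
i=2,n=2: not 2>2, res = 7+1 = 8
i=2,n=3: not 2>3, res = 8+1 = 9
i=2,n=4: not 2>4, res = 9+1 = 10
i=3,n=0: 3>0, res = 10+3 = 13
i=3,n=1: 3>1, res = 13+2 = 15
i=3,n=2: 3>2, res = 15+1 = 16
i=3,n=3: not 3>3, res = 16+1 = 17
i=3,n=4: not 3>4, res = 17+1 = 18
i=3,n=5: not 3>5, res = 18+1 = 19
i=4,n=0: 4>0, res = 19+4 = 23
i=4,n=1: 4>1, res = 23+3 = 26
i=4,n=2: 4>2, res = 26+2 = 28
i=4,n=3: 4>3, res = 28+1 = 29
i=4,n=4: not 4>4, res = 29+1 = 30
i=4,n=5: not 4>5, res = 30+1 = 31
i=4,n=6: not 4>6, res = 31+1 = 32
i=5,n=0: 5>0, res = 32+5 = 37
i=5,n=1: 5>1, res = 37+4 = 41
i=5,n=2: 5>2, res = 41+3 = 44
i=5,n=3: 5>3, res = 44+2 = 46
i=5,n=4: 5>4, res = 46+1 = 47
i=5,n=5: not 5>5, res = 47+1 = 48
i=5,n=6: not 5>6, res = 48+1 = 49
i=5,n=7: not 5>7, res = 49+1 = 50

50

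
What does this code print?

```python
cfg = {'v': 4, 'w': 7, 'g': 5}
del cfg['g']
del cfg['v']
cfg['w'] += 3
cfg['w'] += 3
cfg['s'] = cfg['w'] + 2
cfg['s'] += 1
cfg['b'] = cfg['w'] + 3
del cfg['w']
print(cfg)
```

{'s': 16, 'b': 16}

del 'g' → {'v': 4, 'w': 7}
del 'v' → {'w': 7}
cfg['w'] = 7+3 = 10 → {'w': 10}
cfg['w'] = 10+3 = 13 → {'w': 13}
cfg['s'] = cfg['w']+2 = 15 → {'w': 13, 's': 15}
cfg['s'] = 15+1 = 16 → {'w': 13, 's': 16}
cfg['b'] = cfg['w']+3 = 16 → {'w': 13, 's': 16, 'b': 16}
del 'w' → {'s': 16, 'b': 16}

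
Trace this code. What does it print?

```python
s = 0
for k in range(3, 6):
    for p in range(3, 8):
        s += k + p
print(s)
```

135

k=3,p=3: s = 0+6 = 6
k=3,p=4: s = 6+7 = 13
k=3,p=5: s = 13+8 = 21
k=3,p=6: s = 21+9 = 30
k=3,p=7: s = 30+10 = 40
k=4,p=3: s = 40+7 = 47
k=4,p=4: s = 47+8 = 55
k=4,p=5: s = 55+9 = 64
k=4,p=6: s = 64+10 = 74
k=4,p=7: s = 74+11 = 85
k=5,p=3: s = 85+8 = 93
k=5,p=4: s = 93+9 = 102
k=5,p=5: s = 102+10 = 112
k=5,p=6: s = 112+11 = 123
k=5,p=7: s = 123+12 = 135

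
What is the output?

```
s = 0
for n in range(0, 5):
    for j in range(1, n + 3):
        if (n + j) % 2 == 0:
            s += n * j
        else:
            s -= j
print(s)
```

69

n=0,j=1: odd sum, s = 0-1 = -1
n=0,j=2: even sum, s = (-1)+0 = -1
n=1,j=1: even sum, s = (-1)+1 = 0
n=1,j=2: odd sum, s = 0-2 = -2
n=1,j=3: even sum, s = (-2)+3 = 1
n=2,j=1: odd sum, s = 1-1 = 0
n=2,j=2: even sum, s = 0+4 = 4
n=2,j=3: odd sum, s = 4-3 = 1
n=2,j=4: even sum, s = 1+8 = 9
n=3,j=1: even sum, s = 9+3 = 12
n=3,j=2: odd sum, s = 12-2 = 10
n=3,j=3: even sum, s = 10+9 = 19
n=3,j=4: odd sum, s = 19-4 = 15
n=3,j=5: even sum, s = 15+15 = 30
n=4,j=1: odd sum, s = 30-1 = 29
n=4,j=2: even sum, s = 29+8 = 37
n=4,j=3: odd sum, s = 37-3 = 34
n=4,j=4: even sum, s = 34+16 = 50
n=4,j=5: odd sum, s = 50-5 = 45
n=4,j=6: even sum, s = 45+24 = 69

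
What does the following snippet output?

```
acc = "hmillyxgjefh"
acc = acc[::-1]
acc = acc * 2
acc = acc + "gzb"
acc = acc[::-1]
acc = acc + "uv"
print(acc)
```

reverse → 'hfejgxyllimh'
repeat ×2 → 'hfejgxyllimhhfejgxyllimh'
+ 'gzb' → 'hfejgxyllimhhfejgxyllimhgzb'
reverse → 'bzghmillyxgjefhhmillyxgjefh'
+ 'uv' → 'bzghmillyxgjefhhmillyxgjefhuv'

bzghmillyxgjefhhmillyxgjefhuv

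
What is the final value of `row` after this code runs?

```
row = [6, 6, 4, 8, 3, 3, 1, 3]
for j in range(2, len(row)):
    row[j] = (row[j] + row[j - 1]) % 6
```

[6, 6, 4, 0, 3, 0, 1, 4]

j=2: row[2] = (4+6)%6 = 4 → [6, 6, 4, 8, 3, 3, 1, 3]
j=3: row[3] = (8+4)%6 = 0 → [6, 6, 4, 0, 3, 3, 1, 3]
j=4: row[4] = (3+0)%6 = 3 → [6, 6, 4, 0, 3, 3, 1, 3]
j=5: row[5] = (3+3)%6 = 0 → [6, 6, 4, 0, 3, 0, 1, 3]
j=6: row[6] = (1+0)%6 = 1 → [6, 6, 4, 0, 3, 0, 1, 3]
j=7: row[7] = (3+1)%6 = 4 → [6, 6, 4, 0, 3, 0, 1, 4]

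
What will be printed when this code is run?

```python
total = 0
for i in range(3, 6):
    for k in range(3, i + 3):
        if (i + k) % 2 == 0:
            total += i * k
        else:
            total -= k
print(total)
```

i=3,k=3: even sum, total = 0+9 = 9
i=3,k=4: odd sum, total = 9-4 = 5
i=3,k=5: even sum, total = 5+15 = 20
i=4,k=3: odd sum, total = 20-3 = 17
i=4,k=4: even sum, total = 17+16 = 33
i=4,k=5: odd sum, total = 33-5 = 28
i=4,k=6: even sum, total = 28+24 = 52
i=5,k=3: even sum, total = 52+15 = 67
i=5,k=4: odd sum, total = 67-4 = 63
i=5,k=5: even sum, total = 63+25 = 88
i=5,k=6: odd sum, total = 88-6 = 82
i=5,k=7: even sum, total = 82+35 = 117

117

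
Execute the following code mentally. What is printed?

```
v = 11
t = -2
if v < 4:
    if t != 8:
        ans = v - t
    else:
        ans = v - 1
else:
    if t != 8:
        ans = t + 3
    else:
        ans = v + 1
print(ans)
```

v=11, t=-2
v < 4 is False; t != 8 is True
→ ans = t + 3 = 1

1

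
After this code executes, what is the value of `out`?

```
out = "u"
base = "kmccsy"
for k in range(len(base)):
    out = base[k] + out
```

'ysccmku'

k=0: prepend 'k' → 'ku'
k=1: prepend 'm' → 'mku'
k=2: prepend 'c' → 'cmku'
k=3: prepend 'c' → 'ccmku'
k=4: prepend 's' → 'sccmku'
k=5: prepend 'y' → 'ysccmku'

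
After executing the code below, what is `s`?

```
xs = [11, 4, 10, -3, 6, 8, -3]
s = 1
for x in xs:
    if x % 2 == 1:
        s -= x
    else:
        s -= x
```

-32

x=11: odd, s = 1-11 = -10
x=4: not odd, s = (-10)-4 = -14
x=10: not odd, s = (-14)-10 = -24
x=-3: odd, s = (-24)-(-3) = -21
x=6: not odd, s = (-21)-6 = -27
x=8: not odd, s = (-27)-8 = -35
x=-3: odd, s = (-35)-(-3) = -32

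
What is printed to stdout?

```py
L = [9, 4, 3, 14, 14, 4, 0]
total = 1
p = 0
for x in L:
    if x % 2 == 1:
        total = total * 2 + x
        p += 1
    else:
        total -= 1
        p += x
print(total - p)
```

x=9: odd, total = 1*2+9 = 11; p=1
x=4: not odd, total = 11-1 = 10; p=5
x=3: odd, total = 10*2+3 = 23; p=6
x=14: not odd, total = 23-1 = 22; p=20
x=14: not odd, total = 22-1 = 21; p=34
x=4: not odd, total = 21-1 = 20; p=38
x=0: not odd, total = 20-1 = 19; p=38
total-p = 19-38 = -19

-19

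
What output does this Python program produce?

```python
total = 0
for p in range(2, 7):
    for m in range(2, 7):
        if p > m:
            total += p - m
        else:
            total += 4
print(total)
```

p=2,m=2: not 2>2, total = 0+4 = 4
p=2,m=3: not 2>3, total = 4+4 = 8
p=2,m=4: not 2>4, total = 8+4 = 12
p=2,m=5: not 2>5, total = 12+4 = 16
p=2,m=6: not 2>6, total = 16+4 = 20
p=3,m=2: 3>2, total = 20+1 = 21
p=3,m=3: not 3>3, total = 21+4 = 25
p=3,m=4: not 3>4, total = 25+4 = 29
p=3,m=5: not 3>5, total = 29+4 = 33
p=3,m=6: not 3>6, total = 33+4 = 37
p=4,m=2: 4>2, total = 37+2 = 39
p=4,m=3: 4>3, total = 39+1 = 40
p=4,m=4: not 4>4, total = 40+4 = 44
p=4,m=5: not 4>5, total = 44+4 = 48
p=4,m=6: not 4>6, total = 48+4 = 52
p=5,m=2: 5>2, total = 52+3 = 55
p=5,m=3: 5>3, total = 55+2 = 57
p=5,m=4: 5>4, total = 57+1 = 58
p=5,m=5: not 5>5, total = 58+4 = 62
p=5,m=6: not 5>6, total = 62+4 = 66
p=6,m=2: 6>2, total = 66+4 = 70
p=6,m=3: 6>3, total = 70+3 = 73
p=6,m=4: 6>4, total = 73+2 = 75
p=6,m=5: 6>5, total = 75+1 = 76
p=6,m=6: not 6>6, total = 76+4 = 80

80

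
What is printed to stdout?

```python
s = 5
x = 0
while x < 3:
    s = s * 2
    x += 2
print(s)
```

20

x=0: s = 5*2 = 10
x=2: s = 10*2 = 20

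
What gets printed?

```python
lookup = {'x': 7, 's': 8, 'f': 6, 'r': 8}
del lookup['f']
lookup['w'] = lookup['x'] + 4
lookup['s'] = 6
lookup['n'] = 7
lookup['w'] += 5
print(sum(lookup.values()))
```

44

del 'f' → {'x': 7, 's': 8, 'r': 8}
lookup['w'] = lookup['x']+4 = 11 → {'x': 7, 's': 8, 'r': 8, 'w': 11}
lookup['s'] = 6 → {'x': 7, 's': 6, 'r': 8, 'w': 11}
lookup['n'] = 7 → {'x': 7, 's': 6, 'r': 8, 'w': 11, 'n': 7}
lookup['w'] = 11+5 = 16 → {'x': 7, 's': 6, 'r': 8, 'w': 16, 'n': 7}
sum of values = 44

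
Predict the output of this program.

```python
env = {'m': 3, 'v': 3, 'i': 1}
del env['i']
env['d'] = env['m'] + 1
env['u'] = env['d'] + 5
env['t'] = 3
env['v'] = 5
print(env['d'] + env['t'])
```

del 'i' → {'m': 3, 'v': 3}
env['d'] = env['m']+1 = 4 → {'m': 3, 'v': 3, 'd': 4}
env['u'] = env['d']+5 = 9 → {'m': 3, 'v': 3, 'd': 4, 'u': 9}
env['t'] = 3 → {'m': 3, 'v': 3, 'd': 4, 'u': 9, 't': 3}
env['v'] = 5 → {'m': 3, 'v': 5, 'd': 4, 'u': 9, 't': 3}
env['d']+env['t'] = 4+3 = 7

7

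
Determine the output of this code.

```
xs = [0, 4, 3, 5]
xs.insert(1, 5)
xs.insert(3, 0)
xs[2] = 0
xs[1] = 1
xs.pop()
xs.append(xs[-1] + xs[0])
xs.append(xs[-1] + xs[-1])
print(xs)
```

[0, 1, 0, 0, 3, 3, 6]

insert 5 at 1 → [0, 5, 4, 3, 5]
insert 0 at 3 → [0, 5, 4, 0, 3, 5]
xs[2] = 0 → [0, 5, 0, 0, 3, 5]
xs[1] = 1 → [0, 1, 0, 0, 3, 5]
pop() removes 5 → [0, 1, 0, 0, 3]
append xs[-1]+xs[0] = 3+0 = 3 → [0, 1, 0, 0, 3, 3]
append xs[-1]+xs[-1] = 3+3 = 6 → [0, 1, 0, 0, 3, 3, 6]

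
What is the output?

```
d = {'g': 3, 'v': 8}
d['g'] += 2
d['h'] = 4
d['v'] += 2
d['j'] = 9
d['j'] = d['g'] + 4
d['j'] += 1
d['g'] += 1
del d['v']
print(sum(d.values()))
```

d['g'] = 3+2 = 5 → {'g': 5, 'v': 8}
d['h'] = 4 → {'g': 5, 'v': 8, 'h': 4}
d['v'] = 8+2 = 10 → {'g': 5, 'v': 10, 'h': 4}
d['j'] = 9 → {'g': 5, 'v': 10, 'h': 4, 'j': 9}
d['j'] = d['g']+4 = 9 → {'g': 5, 'v': 10, 'h': 4, 'j': 9}
d['j'] = 9+1 = 10 → {'g': 5, 'v': 10, 'h': 4, 'j': 10}
d['g'] = 5+1 = 6 → {'g': 6, 'v': 10, 'h': 4, 'j': 10}
del 'v' → {'g': 6, 'h': 4, 'j': 10}
sum of values = 20

20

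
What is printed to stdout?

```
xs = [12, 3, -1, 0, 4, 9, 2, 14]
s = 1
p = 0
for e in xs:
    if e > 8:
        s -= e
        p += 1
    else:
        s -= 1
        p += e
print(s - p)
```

e=12: >8, s = 1-12 = -11; p=1
e=3: not >8, s = (-11)-1 = -12; p=4
e=-1: not >8, s = (-12)-1 = -13; p=3
e=0: not >8, s = (-13)-1 = -14; p=3
e=4: not >8, s = (-14)-1 = -15; p=7
e=9: >8, s = (-15)-9 = -24; p=8
e=2: not >8, s = (-24)-1 = -25; p=10
e=14: >8, s = (-25)-14 = -39; p=11
s-p = (-39)-11 = -50

-50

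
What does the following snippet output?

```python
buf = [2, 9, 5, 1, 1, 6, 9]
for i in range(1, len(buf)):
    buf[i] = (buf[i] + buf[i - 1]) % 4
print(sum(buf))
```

9

i=1: buf[1] = (9+2)%4 = 3 → [2, 3, 5, 1, 1, 6, 9]
i=2: buf[2] = (5+3)%4 = 0 → [2, 3, 0, 1, 1, 6, 9]
i=3: buf[3] = (1+0)%4 = 1 → [2, 3, 0, 1, 1, 6, 9]
i=4: buf[4] = (1+1)%4 = 2 → [2, 3, 0, 1, 2, 6, 9]
i=5: buf[5] = (6+2)%4 = 0 → [2, 3, 0, 1, 2, 0, 9]
i=6: buf[6] = (9+0)%4 = 1 → [2, 3, 0, 1, 2, 0, 1]
sum = 9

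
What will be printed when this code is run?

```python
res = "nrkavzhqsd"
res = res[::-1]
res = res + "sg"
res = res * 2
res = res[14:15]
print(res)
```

q

reverse → 'dsqhzvakrn'
+ 'sg' → 'dsqhzvakrnsg'
repeat ×2 → 'dsqhzvakrnsgdsqhzvakrnsg'
slice [14:15] → 'q'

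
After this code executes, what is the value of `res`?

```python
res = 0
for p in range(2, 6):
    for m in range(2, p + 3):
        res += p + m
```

138

p=2,m=2: res = 0+4 = 4
p=2,m=3: res = 4+5 = 9
p=2,m=4: res = 9+6 = 15
p=3,m=2: res = 15+5 = 20
p=3,m=3: res = 20+6 = 26
p=3,m=4: res = 26+7 = 33
p=3,m=5: res = 33+8 = 41
p=4,m=2: res = 41+6 = 47
p=4,m=3: res = 47+7 = 54
p=4,m=4: res = 54+8 = 62
p=4,m=5: res = 62+9 = 71
p=4,m=6: res = 71+10 = 81
p=5,m=2: res = 81+7 = 88
p=5,m=3: res = 88+8 = 96
p=5,m=4: res = 96+9 = 105
p=5,m=5: res = 105+10 = 115
p=5,m=6: res = 115+11 = 126
p=5,m=7: res = 126+12 = 138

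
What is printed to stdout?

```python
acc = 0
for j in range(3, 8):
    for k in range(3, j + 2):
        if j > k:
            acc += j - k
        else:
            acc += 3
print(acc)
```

50

j=3,k=3: not 3>3, acc = 0+3 = 3
j=3,k=4: not 3>4, acc = 3+3 = 6
j=4,k=3: 4>3, acc = 6+1 = 7
j=4,k=4: not 4>4, acc = 7+3 = 10
j=4,k=5: not 4>5, acc = 10+3 = 13
j=5,k=3: 5>3, acc = 13+2 = 15
j=5,k=4: 5>4, acc = 15+1 = 16
j=5,k=5: not 5>5, acc = 16+3 = 19
j=5,k=6: not 5>6, acc = 19+3 = 22
j=6,k=3: 6>3, acc = 22+3 = 25
j=6,k=4: 6>4, acc = 25+2 = 27
j=6,k=5: 6>5, acc = 27+1 = 28
j=6,k=6: not 6>6, acc = 28+3 = 31
j=6,k=7: not 6>7, acc = 31+3 = 34
j=7,k=3: 7>3, acc = 34+4 = 38
j=7,k=4: 7>4, acc = 38+3 = 41
j=7,k=5: 7>5, acc = 41+2 = 43
j=7,k=6: 7>6, acc = 43+1 = 44
j=7,k=7: not 7>7, acc = 44+3 = 47
j=7,k=8: not 7>8, acc = 47+3 = 50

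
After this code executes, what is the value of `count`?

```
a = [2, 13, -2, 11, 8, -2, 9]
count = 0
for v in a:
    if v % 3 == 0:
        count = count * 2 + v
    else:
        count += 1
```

21

v=2: not %3==0, count = 0+1 = 1
v=13: not %3==0, count = 1+1 = 2
v=-2: not %3==0, count = 2+1 = 3
v=11: not %3==0, count = 3+1 = 4
v=8: not %3==0, count = 4+1 = 5
v=-2: not %3==0, count = 5+1 = 6
v=9: %3==0, count = 6*2+9 = 21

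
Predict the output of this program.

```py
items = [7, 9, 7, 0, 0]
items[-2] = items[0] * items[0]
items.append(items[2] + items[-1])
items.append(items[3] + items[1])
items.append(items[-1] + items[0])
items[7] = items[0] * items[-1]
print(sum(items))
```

592

items[-2] = items[0]*items[0] = 7*7 = 49 → [7, 9, 7, 49, 0]
append items[2]+items[-1] = 7+0 = 7 → [7, 9, 7, 49, 0, 7]
append items[3]+items[1] = 49+9 = 58 → [7, 9, 7, 49, 0, 7, 58]
append items[-1]+items[0] = 58+7 = 65 → [7, 9, 7, 49, 0, 7, 58, 65]
items[7] = items[0]*items[-1] = 7*65 = 455 → [7, 9, 7, 49, 0, 7, 58, 455]
sum = 592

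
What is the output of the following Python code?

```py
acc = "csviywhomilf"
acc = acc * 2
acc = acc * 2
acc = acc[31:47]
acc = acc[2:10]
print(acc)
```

ilfcsviy

repeat ×2 → 'csviywhomilfcsviywhomilf'
repeat ×2 → 'csviywhomilfcsviywhomilfcsviywhomilfcsviywhomilf'
slice [31:47] → 'omilfcsviywhomil'
slice [2:10] → 'ilfcsviy'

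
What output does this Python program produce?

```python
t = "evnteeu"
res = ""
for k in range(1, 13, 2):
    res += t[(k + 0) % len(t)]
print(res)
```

k=1: add t[1]='v' → 'v'
k=3: add t[3]='t' → 'vt'
k=5: add t[5]='e' → 'vte'
k=7: add t[0]='e' → 'vtee'
k=9: add t[2]='n' → 'vteen'
k=11: add t[4]='e' → 'vteene'

vteene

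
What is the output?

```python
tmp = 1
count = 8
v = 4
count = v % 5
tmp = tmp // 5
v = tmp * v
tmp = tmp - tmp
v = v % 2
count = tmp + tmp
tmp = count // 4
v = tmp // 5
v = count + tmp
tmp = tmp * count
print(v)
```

0

count = 4%5 = 4
tmp = 1//5 = 0
v = 0*4 = 0
tmp = 0-0 = 0
v = 0%2 = 0
count = 0+0 = 0
tmp = 0//4 = 0
v = 0//5 = 0
v = 0+0 = 0
tmp = 0*0 = 0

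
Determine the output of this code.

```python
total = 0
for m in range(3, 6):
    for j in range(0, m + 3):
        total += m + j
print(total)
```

150

m=3,j=0: total = 0+3 = 3
m=3,j=1: total = 3+4 = 7
m=3,j=2: total = 7+5 = 12
m=3,j=3: total = 12+6 = 18
m=3,j=4: total = 18+7 = 25
m=3,j=5: total = 25+8 = 33
m=4,j=0: total = 33+4 = 37
m=4,j=1: total = 37+5 = 42
m=4,j=2: total = 42+6 = 48
m=4,j=3: total = 48+7 = 55
m=4,j=4: total = 55+8 = 63
m=4,j=5: total = 63+9 = 72
m=4,j=6: total = 72+10 = 82
m=5,j=0: total = 82+5 = 87
m=5,j=1: total = 87+6 = 93
m=5,j=2: total = 93+7 = 100
m=5,j=3: total = 100+8 = 108
m=5,j=4: total = 108+9 = 117
m=5,j=5: total = 117+10 = 127
m=5,j=6: total = 127+11 = 138
m=5,j=7: total = 138+12 = 150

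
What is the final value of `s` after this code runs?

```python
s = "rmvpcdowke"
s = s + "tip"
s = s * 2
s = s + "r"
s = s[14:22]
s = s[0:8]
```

+ 'tip' → 'rmvpcdowketip'
repeat ×2 → 'rmvpcdowketiprmvpcdowketip'
+ 'r' → 'rmvpcdowketiprmvpcdowketipr'
slice [14:22] → 'mvpcdowk'
slice [0:8] → 'mvpcdowk'

'mvpcdowk'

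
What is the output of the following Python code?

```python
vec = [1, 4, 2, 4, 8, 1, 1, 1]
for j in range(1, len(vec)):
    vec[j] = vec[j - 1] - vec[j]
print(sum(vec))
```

j=1: vec[1] = 1-4 = -3 → [1, -3, 2, 4, 8, 1, 1, 1]
j=2: vec[2] = (-3)-2 = -5 → [1, -3, -5, 4, 8, 1, 1, 1]
j=3: vec[3] = (-5)-4 = -9 → [1, -3, -5, -9, 8, 1, 1, 1]
j=4: vec[4] = (-9)-8 = -17 → [1, -3, -5, -9, -17, 1, 1, 1]
j=5: vec[5] = (-17)-1 = -18 → [1, -3, -5, -9, -17, -18, 1, 1]
j=6: vec[6] = (-18)-1 = -19 → [1, -3, -5, -9, -17, -18, -19, 1]
j=7: vec[7] = (-19)-1 = -20 → [1, -3, -5, -9, -17, -18, -19, -20]
sum = -90

-90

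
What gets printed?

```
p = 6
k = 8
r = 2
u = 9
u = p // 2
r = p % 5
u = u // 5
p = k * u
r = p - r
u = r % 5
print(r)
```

-1

u = 6//2 = 3
r = 6%5 = 1
u = 3//5 = 0
p = 8*0 = 0
r = 0-1 = -1
u = (-1)%5 = 4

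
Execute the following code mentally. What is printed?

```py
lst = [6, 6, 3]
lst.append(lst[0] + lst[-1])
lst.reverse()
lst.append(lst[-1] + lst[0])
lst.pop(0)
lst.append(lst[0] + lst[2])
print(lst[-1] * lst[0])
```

27

append lst[0]+lst[-1] = 6+3 = 9 → [6, 6, 3, 9]
reverse → [9, 3, 6, 6]
append lst[-1]+lst[0] = 6+9 = 15 → [9, 3, 6, 6, 15]
pop(0) removes 9 → [3, 6, 6, 15]
append lst[0]+lst[2] = 3+6 = 9 → [3, 6, 6, 15, 9]
lst[-1]*lst[0] = 9*3 = 27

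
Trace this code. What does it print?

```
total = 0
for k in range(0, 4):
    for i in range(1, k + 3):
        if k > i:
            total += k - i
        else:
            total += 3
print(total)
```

37

k=0,i=1: not 0>1, total = 0+3 = 3
k=0,i=2: not 0>2, total = 3+3 = 6
k=1,i=1: not 1>1, total = 6+3 = 9
k=1,i=2: not 1>2, total = 9+3 = 12
k=1,i=3: not 1>3, total = 12+3 = 15
k=2,i=1: 2>1, total = 15+1 = 16
k=2,i=2: not 2>2, total = 16+3 = 19
k=2,i=3: not 2>3, total = 19+3 = 22
k=2,i=4: not 2>4, total = 22+3 = 25
k=3,i=1: 3>1, total = 25+2 = 27
k=3,i=2: 3>2, total = 27+1 = 28
k=3,i=3: not 3>3, total = 28+3 = 31
k=3,i=4: not 3>4, total = 31+3 = 34
k=3,i=5: not 3>5, total = 34+3 = 37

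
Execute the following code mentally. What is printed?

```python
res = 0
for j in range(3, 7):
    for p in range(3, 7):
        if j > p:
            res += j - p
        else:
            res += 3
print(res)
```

j=3,p=3: not 3>3, res = 0+3 = 3
j=3,p=4: not 3>4, res = 3+3 = 6
j=3,p=5: not 3>5, res = 6+3 = 9
j=3,p=6: not 3>6, res = 9+3 = 12
j=4,p=3: 4>3, res = 12+1 = 13
j=4,p=4: not 4>4, res = 13+3 = 16
j=4,p=5: not 4>5, res = 16+3 = 19
j=4,p=6: not 4>6, res = 19+3 = 22
j=5,p=3: 5>3, res = 22+2 = 24
j=5,p=4: 5>4, res = 24+1 = 25
j=5,p=5: not 5>5, res = 25+3 = 28
j=5,p=6: not 5>6, res = 28+3 = 31
j=6,p=3: 6>3, res = 31+3 = 34
j=6,p=4: 6>4, res = 34+2 = 36
j=6,p=5: 6>5, res = 36+1 = 37
j=6,p=6: not 6>6, res = 37+3 = 40

40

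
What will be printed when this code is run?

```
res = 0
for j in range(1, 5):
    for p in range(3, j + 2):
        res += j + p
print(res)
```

j=2,p=3: res = 0+5 = 5
j=3,p=3: res = 5+6 = 11
j=3,p=4: res = 11+7 = 18
j=4,p=3: res = 18+7 = 25
j=4,p=4: res = 25+8 = 33
j=4,p=5: res = 33+9 = 42

42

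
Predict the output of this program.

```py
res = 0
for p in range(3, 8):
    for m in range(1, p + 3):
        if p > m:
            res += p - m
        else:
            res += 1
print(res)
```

p=3,m=1: 3>1, res = 0+2 = 2
p=3,m=2: 3>2, res = 2+1 = 3
p=3,m=3: not 3>3, res = 3+1 = 4
p=3,m=4: not 3>4, res = 4+1 = 5
p=3,m=5: not 3>5, res = 5+1 = 6
p=4,m=1: 4>1, res = 6+3 = 9
p=4,m=2: 4>2, res = 9+2 = 11
p=4,m=3: 4>3, res = 11+1 = 12
p=4,m=4: not 4>4, res = 12+1 = 13
p=4,m=5: not 4>5, res = 13+1 = 14
p=4,m=6: not 4>6, res = 14+1 = 15
p=5,m=1: 5>1, res = 15+4 = 19
p=5,m=2: 5>2, res = 19+3 = 22
p=5,m=3: 5>3, res = 22+2 = 24
p=5,m=4: 5>4, res = 24+1 = 25
p=5,m=5: not 5>5, res = 25+1 = 26
p=5,m=6: not 5>6, res = 26+1 = 27
p=5,m=7: not 5>7, res = 27+1 = 28
p=6,m=1: 6>1, res = 28+5 = 33
p=6,m=2: 6>2, res = 33+4 = 37
p=6,m=3: 6>3, res = 37+3 = 40
p=6,m=4: 6>4, res = 40+2 = 42
p=6,m=5: 6>5, res = 42+1 = 43
p=6,m=6: not 6>6, res = 43+1 = 44
p=6,m=7: not 6>7, res = 44+1 = 45
p=6,m=8: not 6>8, res = 45+1 = 46
p=7,m=1: 7>1, res = 46+6 = 52
p=7,m=2: 7>2, res = 52+5 = 57
p=7,m=3: 7>3, res = 57+4 = 61
p=7,m=4: 7>4, res = 61+3 = 64
p=7,m=5: 7>5, res = 64+2 = 66
p=7,m=6: 7>6, res = 66+1 = 67
p=7,m=7: not 7>7, res = 67+1 = 68
p=7,m=8: not 7>8, res = 68+1 = 69
p=7,m=9: not 7>9, res = 69+1 = 70

70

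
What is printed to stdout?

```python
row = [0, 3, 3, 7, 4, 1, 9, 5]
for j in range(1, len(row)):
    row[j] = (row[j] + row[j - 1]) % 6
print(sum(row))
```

j=1: row[1] = (3+0)%6 = 3 → [0, 3, 3, 7, 4, 1, 9, 5]
j=2: row[2] = (3+3)%6 = 0 → [0, 3, 0, 7, 4, 1, 9, 5]
j=3: row[3] = (7+0)%6 = 1 → [0, 3, 0, 1, 4, 1, 9, 5]
j=4: row[4] = (4+1)%6 = 5 → [0, 3, 0, 1, 5, 1, 9, 5]
j=5: row[5] = (1+5)%6 = 0 → [0, 3, 0, 1, 5, 0, 9, 5]
j=6: row[6] = (9+0)%6 = 3 → [0, 3, 0, 1, 5, 0, 3, 5]
j=7: row[7] = (5+3)%6 = 2 → [0, 3, 0, 1, 5, 0, 3, 2]
sum = 14

14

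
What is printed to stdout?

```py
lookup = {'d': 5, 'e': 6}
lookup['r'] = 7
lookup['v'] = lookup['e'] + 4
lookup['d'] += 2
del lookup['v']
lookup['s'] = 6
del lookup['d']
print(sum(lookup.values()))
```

19

lookup['r'] = 7 → {'d': 5, 'e': 6, 'r': 7}
lookup['v'] = lookup['e']+4 = 10 → {'d': 5, 'e': 6, 'r': 7, 'v': 10}
lookup['d'] = 5+2 = 7 → {'d': 7, 'e': 6, 'r': 7, 'v': 10}
del 'v' → {'d': 7, 'e': 6, 'r': 7}
lookup['s'] = 6 → {'d': 7, 'e': 6, 'r': 7, 's': 6}
del 'd' → {'e': 6, 'r': 7, 's': 6}
sum of values = 19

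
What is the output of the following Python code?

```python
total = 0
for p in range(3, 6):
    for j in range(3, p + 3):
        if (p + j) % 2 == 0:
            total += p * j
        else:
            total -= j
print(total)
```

p=3,j=3: even sum, total = 0+9 = 9
p=3,j=4: odd sum, total = 9-4 = 5
p=3,j=5: even sum, total = 5+15 = 20
p=4,j=3: odd sum, total = 20-3 = 17
p=4,j=4: even sum, total = 17+16 = 33
p=4,j=5: odd sum, total = 33-5 = 28
p=4,j=6: even sum, total = 28+24 = 52
p=5,j=3: even sum, total = 52+15 = 67
p=5,j=4: odd sum, total = 67-4 = 63
p=5,j=5: even sum, total = 63+25 = 88
p=5,j=6: odd sum, total = 88-6 = 82
p=5,j=7: even sum, total = 82+35 = 117

117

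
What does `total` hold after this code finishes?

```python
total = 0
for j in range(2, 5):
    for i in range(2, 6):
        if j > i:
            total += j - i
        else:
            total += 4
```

j=2,i=2: not 2>2, total = 0+4 = 4
j=2,i=3: not 2>3, total = 4+4 = 8
j=2,i=4: not 2>4, total = 8+4 = 12
j=2,i=5: not 2>5, total = 12+4 = 16
j=3,i=2: 3>2, total = 16+1 = 17
j=3,i=3: not 3>3, total = 17+4 = 21
j=3,i=4: not 3>4, total = 21+4 = 25
j=3,i=5: not 3>5, total = 25+4 = 29
j=4,i=2: 4>2, total = 29+2 = 31
j=4,i=3: 4>3, total = 31+1 = 32
j=4,i=4: not 4>4, total = 32+4 = 36
j=4,i=5: not 4>5, total = 36+4 = 40

40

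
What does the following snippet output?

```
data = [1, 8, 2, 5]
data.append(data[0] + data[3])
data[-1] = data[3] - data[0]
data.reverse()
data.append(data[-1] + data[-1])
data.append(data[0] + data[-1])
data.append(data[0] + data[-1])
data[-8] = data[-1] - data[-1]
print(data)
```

[0, 5, 2, 8, 1, 2, 6, 10]

append data[0]+data[3] = 1+5 = 6 → [1, 8, 2, 5, 6]
data[-1] = data[3]-data[0] = 5-1 = 4 → [1, 8, 2, 5, 4]
reverse → [4, 5, 2, 8, 1]
append data[-1]+data[-1] = 1+1 = 2 → [4, 5, 2, 8, 1, 2]
append data[0]+data[-1] = 4+2 = 6 → [4, 5, 2, 8, 1, 2, 6]
append data[0]+data[-1] = 4+6 = 10 → [4, 5, 2, 8, 1, 2, 6, 10]
data[-8] = data[-1]-data[-1] = 10-10 = 0 → [0, 5, 2, 8, 1, 2, 6, 10]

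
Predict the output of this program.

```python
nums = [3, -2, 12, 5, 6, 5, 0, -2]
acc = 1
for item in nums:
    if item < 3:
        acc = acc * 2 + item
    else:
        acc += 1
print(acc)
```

22

item=3: not <3, acc = 1+1 = 2
item=-2: <3, acc = 2*2+(-2) = 2
item=12: not <3, acc = 2+1 = 3
item=5: not <3, acc = 3+1 = 4
item=6: not <3, acc = 4+1 = 5
item=5: not <3, acc = 5+1 = 6
item=0: <3, acc = 6*2+0 = 12
item=-2: <3, acc = 12*2+(-2) = 22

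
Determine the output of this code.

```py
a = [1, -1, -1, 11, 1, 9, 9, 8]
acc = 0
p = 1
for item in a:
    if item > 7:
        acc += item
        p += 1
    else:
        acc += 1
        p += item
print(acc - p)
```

item=1: not >7, acc = 0+1 = 1; p=2
item=-1: not >7, acc = 1+1 = 2; p=1
item=-1: not >7, acc = 2+1 = 3; p=0
item=11: >7, acc = 3+11 = 14; p=1
item=1: not >7, acc = 14+1 = 15; p=2
item=9: >7, acc = 15+9 = 24; p=3
item=9: >7, acc = 24+9 = 33; p=4
item=8: >7, acc = 33+8 = 41; p=5
acc-p = 41-5 = 36

36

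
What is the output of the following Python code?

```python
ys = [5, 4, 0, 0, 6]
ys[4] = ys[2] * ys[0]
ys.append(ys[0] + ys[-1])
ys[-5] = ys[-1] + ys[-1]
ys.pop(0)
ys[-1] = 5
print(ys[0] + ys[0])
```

20

ys[4] = ys[2]*ys[0] = 0*5 = 0 → [5, 4, 0, 0, 0]
append ys[0]+ys[-1] = 5+0 = 5 → [5, 4, 0, 0, 0, 5]
ys[-5] = ys[-1]+ys[-1] = 5+5 = 10 → [5, 10, 0, 0, 0, 5]
pop(0) removes 5 → [10, 0, 0, 0, 5]
ys[-1] = 5 → [10, 0, 0, 0, 5]
ys[0]+ys[0] = 10+10 = 20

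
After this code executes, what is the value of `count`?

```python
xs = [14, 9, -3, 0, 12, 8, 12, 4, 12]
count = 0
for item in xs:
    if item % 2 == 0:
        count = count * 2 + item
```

item=14: even, count = 0*2+14 = 14
item=9: not even
item=-3: not even
item=0: even, count = 14*2+0 = 28
item=12: even, count = 28*2+12 = 68
item=8: even, count = 68*2+8 = 144
item=12: even, count = 144*2+12 = 300
item=4: even, count = 300*2+4 = 604
item=12: even, count = 604*2+12 = 1220

1220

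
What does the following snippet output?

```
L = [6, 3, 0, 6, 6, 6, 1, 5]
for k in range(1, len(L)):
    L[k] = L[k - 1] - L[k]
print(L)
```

k=1: L[1] = 6-3 = 3 → [6, 3, 0, 6, 6, 6, 1, 5]
k=2: L[2] = 3-0 = 3 → [6, 3, 3, 6, 6, 6, 1, 5]
k=3: L[3] = 3-6 = -3 → [6, 3, 3, -3, 6, 6, 1, 5]
k=4: L[4] = (-3)-6 = -9 → [6, 3, 3, -3, -9, 6, 1, 5]
k=5: L[5] = (-9)-6 = -15 → [6, 3, 3, -3, -9, -15, 1, 5]
k=6: L[6] = (-15)-1 = -16 → [6, 3, 3, -3, -9, -15, -16, 5]
k=7: L[7] = (-16)-5 = -21 → [6, 3, 3, -3, -9, -15, -16, -21]

[6, 3, 3, -3, -9, -15, -16, -21]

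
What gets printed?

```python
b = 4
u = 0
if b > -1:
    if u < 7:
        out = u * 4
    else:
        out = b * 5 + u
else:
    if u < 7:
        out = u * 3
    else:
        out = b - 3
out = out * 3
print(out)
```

0

b=4, u=0
b > -1 is True; u < 7 is True
→ out = u * 4 = 0
out = 0*3 = 0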